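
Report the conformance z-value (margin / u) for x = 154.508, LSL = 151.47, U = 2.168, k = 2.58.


u = U / k = 2.168 / 2.58 = 0.84031008
margin = |LSL - x| = |151.47 - 154.508| = 3.038
z = margin / u = 3.038 / 0.84031008
z = 3.6153

3.6153


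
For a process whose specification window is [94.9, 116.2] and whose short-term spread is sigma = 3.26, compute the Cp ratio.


Cp = (USL - LSL) / (6 * sigma)
= (116.2 - 94.9) / (6 * 3.26)
= 21.3000 / 19.5600
= 1.0890

1.0890


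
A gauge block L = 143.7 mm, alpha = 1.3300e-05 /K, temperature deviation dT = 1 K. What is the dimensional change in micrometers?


dL = L * alpha * dT
= 143.7 * 1.3300e-05 * 1
= 0.0019112 mm
dL_um = 0.0019112 * 1000 = 1.9112 um

1.9112


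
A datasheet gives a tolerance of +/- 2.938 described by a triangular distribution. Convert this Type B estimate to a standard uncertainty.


u_B = half_width / sqrt(6)
u_B = 2.938 / 2.4494897
u_B = 1.1994

1.1994


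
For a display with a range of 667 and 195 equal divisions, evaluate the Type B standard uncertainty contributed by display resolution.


resolution = range / divisions
resolution = 667 / 195 = 3.4205128
u_res = resolution / (2*sqrt(3))
u_res = 3.4205128 / 3.4641016
u_res = 0.9874

0.9874


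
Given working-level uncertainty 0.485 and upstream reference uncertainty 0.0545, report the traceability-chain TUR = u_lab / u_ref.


TUR = u_lab / u_ref
= 0.485 / 0.0545
= 8.8991

8.8991


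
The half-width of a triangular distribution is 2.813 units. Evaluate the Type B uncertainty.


u_B = half_width / sqrt(6)
u_B = 2.813 / 2.4494897
u_B = 1.1484

1.1484


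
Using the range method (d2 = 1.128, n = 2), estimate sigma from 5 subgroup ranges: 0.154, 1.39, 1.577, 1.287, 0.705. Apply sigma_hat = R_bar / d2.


R_bar = (0.154 + 1.39 + 1.577 + 1.287 + 0.705) / 5
R_bar = 5.113 / 5 = 1.0226
sigma_hat = R_bar / d2 = 1.0226 / 1.128 = 0.9066

0.9066


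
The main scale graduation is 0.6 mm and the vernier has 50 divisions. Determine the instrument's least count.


LC = MSD / n_div
= 0.6 / 50
= 0.0120

0.0120


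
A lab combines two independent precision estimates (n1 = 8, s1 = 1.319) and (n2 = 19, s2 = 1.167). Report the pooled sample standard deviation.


s_p = sqrt(((n1-1)*s1^2 + (n2-1)*s2^2) / (n1+n2-2))
numerator = (8-1)*1.319^2 + (19-1)*1.167^2 = 12.178327 + 24.514002 = 36.692329
denominator = 8 + 19 - 2 = 25
s_p^2 = 36.692329 / 25 = 1.4676932
s_p = sqrt(1.4676932) = 1.2115

1.2115


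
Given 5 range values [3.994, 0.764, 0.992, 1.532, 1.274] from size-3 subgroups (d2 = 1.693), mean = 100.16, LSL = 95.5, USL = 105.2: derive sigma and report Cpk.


R_bar = (3.994 + 0.764 + 0.992 + 1.532 + 1.274) / 5 = 1.7112
sigma = R_bar / d2 = 1.7112 / 1.693 = 1.0107501
Cp = (USL - LSL)/(6*sigma) = (105.2 - 95.5)/(6*1.0107501) = 1.5995
Cpu = (105.2 - 100.16)/(3*1.0107501) = 1.6621
Cpl = (100.16 - 95.5)/(3*1.0107501) = 1.5368
Cpk = min(Cpu, Cpl) = 1.5368

1.5368


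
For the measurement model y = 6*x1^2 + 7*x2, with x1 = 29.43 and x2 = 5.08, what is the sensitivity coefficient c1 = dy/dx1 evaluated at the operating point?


y = 6*x1^2 + 7*x2
dy/dx1 = 2*6*x1
Evaluate at x1 = 29.43: c1 = 12 * 29.43
c1 = 353.1600

353.1600


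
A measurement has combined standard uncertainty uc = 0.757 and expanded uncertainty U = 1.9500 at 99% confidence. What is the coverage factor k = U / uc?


k = U / uc
k = 1.9500 / 0.757
k = 2.576

2.576


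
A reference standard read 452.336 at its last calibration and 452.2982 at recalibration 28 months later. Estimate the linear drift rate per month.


rate = (v2 - v1) / months
= (452.2982 - 452.336) / 28
= -0.0378 / 28
= -0.0014

-0.0014


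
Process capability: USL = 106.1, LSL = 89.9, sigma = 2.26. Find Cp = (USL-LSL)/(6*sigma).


Cp = (USL - LSL) / (6 * sigma)
= (106.1 - 89.9) / (6 * 2.26)
= 16.2000 / 13.5600
= 1.1947

1.1947


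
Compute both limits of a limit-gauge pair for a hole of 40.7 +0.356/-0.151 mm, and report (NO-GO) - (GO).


GO = nominal - lower_tol (smallest hole = maximum material condition)
GO = 40.7 - 0.151 = 40.549
NO-GO = nominal + upper_tol (largest hole = least material condition)
NO-GO = 40.7 + 0.356 = 41.056
spread = NO-GO - GO = 41.056 - 40.549 = 0.5070

0.5070


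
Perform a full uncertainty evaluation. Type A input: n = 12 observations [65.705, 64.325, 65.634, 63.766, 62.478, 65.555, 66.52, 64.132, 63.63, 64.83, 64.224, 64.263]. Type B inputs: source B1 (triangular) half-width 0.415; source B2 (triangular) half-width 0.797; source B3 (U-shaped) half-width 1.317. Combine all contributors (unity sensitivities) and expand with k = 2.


mean = (65.705 + 64.325 + 65.634 + 63.766 + 62.478 + 65.555 + 66.52 + 64.132 + 63.63 + 64.83 + 64.224 + 64.263) / 12 = 64.5885
s = sqrt(sum((x - mean)^2)/(n-1)) = 1.1130978
u_A = s / sqrt(n) = 1.1130978 / sqrt(12) = 0.32132366
u_B1 = 0.415 / sqrt(6) = 0.16942304
u_B2 = 0.797 / sqrt(6) = 0.32537389
u_B3 = 1.317 / sqrt(2) = 0.93125963
uc = sqrt(0.32132366^2 + 0.16942304^2 + 0.32537389^2 + 0.93125963^2) = 1.0512211
U = k * uc = 2 * 1.0512211
U = 2.1024

2.1024


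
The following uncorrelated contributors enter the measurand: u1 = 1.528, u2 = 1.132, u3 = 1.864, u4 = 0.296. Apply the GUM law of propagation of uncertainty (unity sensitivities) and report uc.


uc = sqrt(1.528^2 + 1.132^2 + 1.864^2 + 0.296^2)
uc = sqrt(7.17832)
uc = 2.6792

2.6792


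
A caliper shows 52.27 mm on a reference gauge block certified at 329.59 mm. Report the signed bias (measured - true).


Systematic error = measured - true
= 52.27 - 329.59
= -277.3200

-277.3200


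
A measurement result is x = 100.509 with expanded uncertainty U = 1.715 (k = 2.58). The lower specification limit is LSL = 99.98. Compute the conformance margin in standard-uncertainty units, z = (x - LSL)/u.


u = U / k = 1.715 / 2.58 = 0.66472868
margin = |LSL - x| = |99.98 - 100.509| = 0.529
z = margin / u = 0.529 / 0.66472868
z = 0.7958

0.7958


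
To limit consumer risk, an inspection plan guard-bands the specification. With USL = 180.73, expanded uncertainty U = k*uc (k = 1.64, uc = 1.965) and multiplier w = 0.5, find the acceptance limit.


U = k * uc = 1.64 * 1.965 = 3.2226
guard band g = w * U = 0.5 * 3.2226 = 1.6113
AL = USL - g = 180.73 - 1.6113
AL = 179.1187

179.1187


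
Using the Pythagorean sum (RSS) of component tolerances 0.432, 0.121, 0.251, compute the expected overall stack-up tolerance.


RSS = sqrt(0.432^2 + 0.121^2 + 0.251^2)
= sqrt(0.264266)
= 0.5141

0.5141


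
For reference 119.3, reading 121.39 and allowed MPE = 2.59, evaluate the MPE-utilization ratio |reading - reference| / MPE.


e = indication - reference = 121.39 - 119.3 = 2.0900
|e| = 2.0900
ratio = |e| / MPE = 2.0900 / 2.59
ratio = 0.8069

0.8069


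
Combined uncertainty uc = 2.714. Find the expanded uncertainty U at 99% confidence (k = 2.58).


U = k * uc
U = 2.58 * 2.714
U = 7.0021

7.0021


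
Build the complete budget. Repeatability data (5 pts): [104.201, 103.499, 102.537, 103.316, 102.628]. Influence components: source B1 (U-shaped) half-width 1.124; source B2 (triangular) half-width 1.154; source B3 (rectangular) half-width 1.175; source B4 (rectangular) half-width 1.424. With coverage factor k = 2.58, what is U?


mean = (104.201 + 103.499 + 102.537 + 103.316 + 102.628) / 5 = 103.2362
s = sqrt(sum((x - mean)^2)/(n-1)) = 0.68283578
u_A = s / sqrt(n) = 0.68283578 / sqrt(5) = 0.30537344
u_B1 = 1.124 / sqrt(2) = 0.79478802
u_B2 = 1.154 / sqrt(6) = 0.47111853
u_B3 = 1.175 / sqrt(3) = 0.67838657
u_B4 = 1.424 / sqrt(3) = 0.82214678
uc = sqrt(0.30537344^2 + 0.79478802^2 + 0.47111853^2 + 0.67838657^2 + 0.82214678^2) = 1.4432696
U = k * uc = 2.58 * 1.4432696
U = 3.7236

3.7236


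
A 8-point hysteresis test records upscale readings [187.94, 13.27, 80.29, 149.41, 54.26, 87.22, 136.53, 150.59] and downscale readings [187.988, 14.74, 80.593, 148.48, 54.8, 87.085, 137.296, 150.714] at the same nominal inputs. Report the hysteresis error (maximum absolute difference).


|187.94 - 187.988| = 0.0480
|13.27 - 14.74| = 1.4700
|80.29 - 80.593| = 0.3030
|149.41 - 148.48| = 0.9300
|54.26 - 54.8| = 0.5400
|87.22 - 87.085| = 0.1350
|136.53 - 137.296| = 0.7660
|150.59 - 150.714| = 0.1240
hysteresis = max(diffs) = 1.4700

1.4700


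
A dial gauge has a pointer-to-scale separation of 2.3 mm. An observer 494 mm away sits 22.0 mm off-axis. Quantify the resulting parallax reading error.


error = h * offset / d
= 2.3 * 22.0 / 494
= 0.1024

0.1024


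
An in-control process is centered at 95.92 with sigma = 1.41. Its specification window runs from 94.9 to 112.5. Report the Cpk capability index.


Cpu = (USL - mean) / (3*sigma) = (112.5 - 95.92) / (3*1.41) = 3.9196
Cpl = (mean - LSL) / (3*sigma) = (95.92 - 94.9) / (3*1.41) = 0.2411
Cpk = min(Cpu, Cpl) = 0.2411

0.2411


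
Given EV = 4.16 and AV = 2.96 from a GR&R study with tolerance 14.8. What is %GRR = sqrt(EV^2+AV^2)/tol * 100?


GRR = sqrt(EV^2 + AV^2) = sqrt(4.16^2 + 2.96^2) = 5.1056048
%GRR = GRR / tol * 100 = 5.1056048 / 14.8 * 100
%GRR = 34.4973

34.4973


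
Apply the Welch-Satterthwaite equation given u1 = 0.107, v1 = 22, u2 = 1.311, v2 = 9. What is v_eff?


uc = sqrt(u1^2 + u2^2) = sqrt(0.107^2 + 1.311^2) = 1.3153593
v_eff = uc^4 / (u1^4/v1 + u2^4/v2)
= 1.3153593^4 / (0.107^4/22 + 1.311^4/9)
= 2.9934885 / 0.32822839
v_eff = 9.1201

9.1201


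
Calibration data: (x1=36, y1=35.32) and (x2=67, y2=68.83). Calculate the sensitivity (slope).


slope = (y2 - y1) / (x2 - x1)
= (68.83 - 35.32) / (67 - 36)
= 33.5100 / 31
= 1.0810

1.0810


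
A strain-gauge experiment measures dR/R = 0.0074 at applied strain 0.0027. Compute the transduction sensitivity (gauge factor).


GF = (dR/R) / epsilon
= 0.0074 / 0.0027
= 2.7407

2.7407


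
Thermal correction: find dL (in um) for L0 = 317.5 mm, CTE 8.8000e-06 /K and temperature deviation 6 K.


dL = L * alpha * dT
= 317.5 * 8.8000e-06 * 6
= 0.0167640 mm
dL_um = 0.0167640 * 1000 = 16.7640 um

16.7640


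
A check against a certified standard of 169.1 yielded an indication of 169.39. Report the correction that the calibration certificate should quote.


Correction = standard - reading
= 169.1 - 169.39
= -0.2900

-0.2900


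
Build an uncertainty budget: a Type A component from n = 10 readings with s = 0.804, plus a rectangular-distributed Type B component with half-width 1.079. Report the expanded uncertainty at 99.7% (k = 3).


u_A = s / sqrt(n) = 0.804 / sqrt(10) = 0.25424712
u_B = half_width / sqrt(3) = 1.079 / sqrt(3) = 0.62296094
uc = sqrt(u_A^2 + u_B^2) = sqrt(0.25424712^2 + 0.62296094^2) = 0.67284614
U = k * uc = 3 * 0.67284614
U = 2.0185

2.0185


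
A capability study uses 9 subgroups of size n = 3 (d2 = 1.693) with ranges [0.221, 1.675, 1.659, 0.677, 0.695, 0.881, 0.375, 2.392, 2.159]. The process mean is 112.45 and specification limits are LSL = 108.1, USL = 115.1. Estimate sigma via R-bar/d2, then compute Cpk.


R_bar = (0.221 + 1.675 + 1.659 + 0.677 + 0.695 + 0.881 + 0.375 + 2.392 + 2.159) / 9 = 1.1926667
sigma = R_bar / d2 = 1.1926667 / 1.693 = 0.7044694
Cp = (USL - LSL)/(6*sigma) = (115.1 - 108.1)/(6*0.7044694) = 1.6561
Cpu = (115.1 - 112.45)/(3*0.7044694) = 1.2539
Cpl = (112.45 - 108.1)/(3*0.7044694) = 2.0583
Cpk = min(Cpu, Cpl) = 1.2539

1.2539


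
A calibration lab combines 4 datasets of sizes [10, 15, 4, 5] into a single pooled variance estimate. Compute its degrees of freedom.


nu = sum_i (n_i - 1)
nu = ((10 - 1) + (15 - 1) + (4 - 1) + (5 - 1))
nu = 9 + 14 + 3 + 4
nu = 30

30


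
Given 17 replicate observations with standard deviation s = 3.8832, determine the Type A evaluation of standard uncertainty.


u_A = s / sqrt(n)
u_A = 3.8832 / sqrt(17)
u_A = 3.8832 / 4.1231056
u_A = 0.9418

0.9418


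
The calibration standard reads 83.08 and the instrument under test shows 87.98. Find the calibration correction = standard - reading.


Correction = standard - reading
= 83.08 - 87.98
= -4.9000

-4.9000


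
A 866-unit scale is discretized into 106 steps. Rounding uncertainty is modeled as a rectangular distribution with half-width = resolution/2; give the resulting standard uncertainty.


resolution = range / divisions
resolution = 866 / 106 = 8.1698113
u_res = resolution / (2*sqrt(3))
u_res = 8.1698113 / 3.4641016
u_res = 2.3584

2.3584


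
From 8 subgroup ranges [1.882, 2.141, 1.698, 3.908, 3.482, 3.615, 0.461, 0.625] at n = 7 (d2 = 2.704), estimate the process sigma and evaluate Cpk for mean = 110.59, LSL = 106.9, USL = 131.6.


R_bar = (1.882 + 2.141 + 1.698 + 3.908 + 3.482 + 3.615 + 0.461 + 0.625) / 8 = 2.2265
sigma = R_bar / d2 = 2.2265 / 2.704 = 0.82340976
Cp = (USL - LSL)/(6*sigma) = (131.6 - 106.9)/(6*0.82340976) = 4.9995
Cpu = (131.6 - 110.59)/(3*0.82340976) = 8.5053
Cpl = (110.59 - 106.9)/(3*0.82340976) = 1.4938
Cpk = min(Cpu, Cpl) = 1.4938

1.4938


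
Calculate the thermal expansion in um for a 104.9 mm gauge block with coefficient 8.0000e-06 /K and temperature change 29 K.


dL = L * alpha * dT
= 104.9 * 8.0000e-06 * 29
= 0.0243368 mm
dL_um = 0.0243368 * 1000 = 24.3368 um

24.3368


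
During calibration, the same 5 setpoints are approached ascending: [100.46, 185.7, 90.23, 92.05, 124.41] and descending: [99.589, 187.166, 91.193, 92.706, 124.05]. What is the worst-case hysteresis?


|100.46 - 99.589| = 0.8710
|185.7 - 187.166| = 1.4660
|90.23 - 91.193| = 0.9630
|92.05 - 92.706| = 0.6560
|124.41 - 124.05| = 0.3600
hysteresis = max(diffs) = 1.4660

1.4660


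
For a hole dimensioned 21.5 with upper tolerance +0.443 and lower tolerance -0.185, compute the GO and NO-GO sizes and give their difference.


GO = nominal - lower_tol (smallest hole = maximum material condition)
GO = 21.5 - 0.185 = 21.315
NO-GO = nominal + upper_tol (largest hole = least material condition)
NO-GO = 21.5 + 0.443 = 21.943
spread = NO-GO - GO = 21.943 - 21.315 = 0.6280

0.6280


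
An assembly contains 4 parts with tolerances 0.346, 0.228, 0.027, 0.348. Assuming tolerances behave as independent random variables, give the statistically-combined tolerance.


RSS = sqrt(0.346^2 + 0.228^2 + 0.027^2 + 0.348^2)
= sqrt(0.293533)
= 0.5418

0.5418


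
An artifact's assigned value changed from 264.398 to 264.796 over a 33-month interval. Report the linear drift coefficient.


rate = (v2 - v1) / months
= (264.796 - 264.398) / 33
= 0.3980 / 33
= 0.0121

0.0121


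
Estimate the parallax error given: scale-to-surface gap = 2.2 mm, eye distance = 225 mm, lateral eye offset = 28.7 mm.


error = h * offset / d
= 2.2 * 28.7 / 225
= 0.2806

0.2806


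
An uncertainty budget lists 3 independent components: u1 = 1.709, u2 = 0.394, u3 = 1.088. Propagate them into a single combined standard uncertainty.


uc = sqrt(1.709^2 + 0.394^2 + 1.088^2)
uc = sqrt(4.259661)
uc = 2.0639

2.0639


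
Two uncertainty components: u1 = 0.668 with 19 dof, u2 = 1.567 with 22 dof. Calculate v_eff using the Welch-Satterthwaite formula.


uc = sqrt(u1^2 + u2^2) = sqrt(0.668^2 + 1.567^2) = 1.7034415
v_eff = uc^4 / (u1^4/v1 + u2^4/v2)
= 1.7034415^4 / (0.668^4/19 + 1.567^4/22)
= 8.419938 / 0.28454461
v_eff = 29.5909

29.5909


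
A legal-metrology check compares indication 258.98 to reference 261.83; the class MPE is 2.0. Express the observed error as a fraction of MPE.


e = indication - reference = 258.98 - 261.83 = -2.8500
|e| = 2.8500
ratio = |e| / MPE = 2.8500 / 2.0
ratio = 1.4250

1.4250


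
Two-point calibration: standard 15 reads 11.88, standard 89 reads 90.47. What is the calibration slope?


slope = (y2 - y1) / (x2 - x1)
= (90.47 - 11.88) / (89 - 15)
= 78.5900 / 74
= 1.0620

1.0620


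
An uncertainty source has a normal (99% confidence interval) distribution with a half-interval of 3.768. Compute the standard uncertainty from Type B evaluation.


u_B = half_width / 2.576
u_B = 3.768 / 2.576
u_B = 1.4627

1.4627


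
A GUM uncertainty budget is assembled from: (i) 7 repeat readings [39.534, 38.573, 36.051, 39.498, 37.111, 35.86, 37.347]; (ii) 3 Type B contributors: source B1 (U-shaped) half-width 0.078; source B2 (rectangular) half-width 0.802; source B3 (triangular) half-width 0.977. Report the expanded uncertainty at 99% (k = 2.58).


mean = (39.534 + 38.573 + 36.051 + 39.498 + 37.111 + 35.86 + 37.347) / 7 = 37.71057143
s = sqrt(sum((x - mean)^2)/(n-1)) = 1.5239224
u_A = s / sqrt(n) = 1.5239224 / sqrt(7) = 0.57598853
u_B1 = 0.078 / sqrt(2) = 0.055154329
u_B2 = 0.802 / sqrt(3) = 0.46303492
u_B3 = 0.977 / sqrt(6) = 0.39885858
uc = sqrt(0.57598853^2 + 0.055154329^2 + 0.46303492^2 + 0.39885858^2) = 0.84160222
U = k * uc = 2.58 * 0.84160222
U = 2.1713

2.1713


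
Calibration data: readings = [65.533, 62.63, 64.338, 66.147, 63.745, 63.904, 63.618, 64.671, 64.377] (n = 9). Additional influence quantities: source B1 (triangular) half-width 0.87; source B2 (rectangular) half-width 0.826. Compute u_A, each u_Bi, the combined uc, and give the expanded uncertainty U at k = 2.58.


mean = (65.533 + 62.63 + 64.338 + 66.147 + 63.745 + 63.904 + 63.618 + 64.671 + 64.377) / 9 = 64.32922222
s = sqrt(sum((x - mean)^2)/(n-1)) = 1.048087
u_A = s / sqrt(n) = 1.048087 / sqrt(9) = 0.34936233
u_B1 = 0.87 / sqrt(6) = 0.35517601
u_B2 = 0.826 / sqrt(3) = 0.47689132
uc = sqrt(0.34936233^2 + 0.35517601^2 + 0.47689132^2) = 0.68965888
U = k * uc = 2.58 * 0.68965888
U = 1.7793

1.7793


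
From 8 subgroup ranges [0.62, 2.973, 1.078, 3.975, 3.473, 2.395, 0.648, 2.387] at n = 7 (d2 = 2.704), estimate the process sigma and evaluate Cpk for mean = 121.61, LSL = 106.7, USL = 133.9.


R_bar = (0.62 + 2.973 + 1.078 + 3.975 + 3.473 + 2.395 + 0.648 + 2.387) / 8 = 2.193625
sigma = R_bar / d2 = 2.193625 / 2.704 = 0.81125185
Cp = (USL - LSL)/(6*sigma) = (133.9 - 106.7)/(6*0.81125185) = 5.5881
Cpu = (133.9 - 121.61)/(3*0.81125185) = 5.0498
Cpl = (121.61 - 106.7)/(3*0.81125185) = 6.1263
Cpk = min(Cpu, Cpl) = 5.0498

5.0498


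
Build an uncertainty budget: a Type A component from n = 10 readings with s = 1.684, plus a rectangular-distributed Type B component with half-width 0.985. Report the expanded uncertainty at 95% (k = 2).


u_A = s / sqrt(n) = 1.684 / sqrt(10) = 0.53252756
u_B = half_width / sqrt(3) = 0.985 / sqrt(3) = 0.56869002
uc = sqrt(u_A^2 + u_B^2) = sqrt(0.53252756^2 + 0.56869002^2) = 0.77909816
U = k * uc = 2 * 0.77909816
U = 1.5582

1.5582


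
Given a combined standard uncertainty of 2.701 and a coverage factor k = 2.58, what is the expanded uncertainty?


U = k * uc
U = 2.58 * 2.701
U = 6.9686

6.9686


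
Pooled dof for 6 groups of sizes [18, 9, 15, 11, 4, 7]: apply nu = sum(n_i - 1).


nu = sum_i (n_i - 1)
nu = ((18 - 1) + (9 - 1) + (15 - 1) + (11 - 1) + (4 - 1) + (7 - 1))
nu = 17 + 8 + 14 + 10 + 3 + 6
nu = 58

58


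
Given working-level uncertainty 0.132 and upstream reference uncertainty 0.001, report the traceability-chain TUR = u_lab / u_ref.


TUR = u_lab / u_ref
= 0.132 / 0.001
= 132.0000

132.0000


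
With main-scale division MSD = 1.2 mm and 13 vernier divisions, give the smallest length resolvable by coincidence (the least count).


LC = MSD / n_div
= 1.2 / 13
= 0.0923

0.0923


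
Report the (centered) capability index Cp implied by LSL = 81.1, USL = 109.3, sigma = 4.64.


Cp = (USL - LSL) / (6 * sigma)
= (109.3 - 81.1) / (6 * 4.64)
= 28.2000 / 27.8400
= 1.0129

1.0129


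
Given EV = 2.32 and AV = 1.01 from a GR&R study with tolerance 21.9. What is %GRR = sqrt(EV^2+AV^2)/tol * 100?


GRR = sqrt(EV^2 + AV^2) = sqrt(2.32^2 + 1.01^2) = 2.5303162
%GRR = GRR / tol * 100 = 2.5303162 / 21.9 * 100
%GRR = 11.5540

11.5540


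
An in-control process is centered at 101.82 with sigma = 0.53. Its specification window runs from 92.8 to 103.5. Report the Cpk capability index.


Cpu = (USL - mean) / (3*sigma) = (103.5 - 101.82) / (3*0.53) = 1.0566
Cpl = (mean - LSL) / (3*sigma) = (101.82 - 92.8) / (3*0.53) = 5.6730
Cpk = min(Cpu, Cpl) = 1.0566

1.0566


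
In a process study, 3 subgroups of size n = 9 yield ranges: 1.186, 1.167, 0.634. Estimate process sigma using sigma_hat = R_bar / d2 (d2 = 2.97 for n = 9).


R_bar = (1.186 + 1.167 + 0.634) / 3
R_bar = 2.987 / 3 = 0.99566667
sigma_hat = R_bar / d2 = 0.99566667 / 2.97 = 0.3352

0.3352


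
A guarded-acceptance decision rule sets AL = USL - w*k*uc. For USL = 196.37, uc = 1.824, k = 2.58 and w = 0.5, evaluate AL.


U = k * uc = 2.58 * 1.824 = 4.70592
guard band g = w * U = 0.5 * 4.70592 = 2.35296
AL = USL - g = 196.37 - 2.35296
AL = 194.0170

194.0170


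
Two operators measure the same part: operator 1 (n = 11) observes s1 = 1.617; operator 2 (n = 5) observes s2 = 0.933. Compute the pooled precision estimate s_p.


s_p = sqrt(((n1-1)*s1^2 + (n2-1)*s2^2) / (n1+n2-2))
numerator = (11-1)*1.617^2 + (5-1)*0.933^2 = 26.14689 + 3.481956 = 29.628846
denominator = 11 + 5 - 2 = 14
s_p^2 = 29.628846 / 14 = 2.1163461
s_p = sqrt(2.1163461) = 1.4548

1.4548


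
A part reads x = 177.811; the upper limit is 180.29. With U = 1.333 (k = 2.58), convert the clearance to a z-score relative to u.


u = U / k = 1.333 / 2.58 = 0.51666667
margin = |USL - x| = |180.29 - 177.811| = 2.479
z = margin / u = 2.479 / 0.51666667
z = 4.7981

4.7981


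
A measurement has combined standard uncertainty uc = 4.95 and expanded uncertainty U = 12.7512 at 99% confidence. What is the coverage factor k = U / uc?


k = U / uc
k = 12.7512 / 4.95
k = 2.576

2.576


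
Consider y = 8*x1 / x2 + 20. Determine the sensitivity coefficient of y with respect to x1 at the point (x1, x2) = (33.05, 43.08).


y = 8*x1 / x2 + 20
dy/dx1 = 8/x2
Evaluate at x2 = 43.08: c1 = 8 / 43.08
c1 = 0.1857

0.1857


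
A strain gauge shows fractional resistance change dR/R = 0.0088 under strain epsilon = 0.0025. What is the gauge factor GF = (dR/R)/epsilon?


GF = (dR/R) / epsilon
= 0.0088 / 0.0025
= 3.5200

3.5200


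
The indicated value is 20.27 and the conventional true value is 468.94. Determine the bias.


Systematic error = measured - true
= 20.27 - 468.94
= -448.6700

-448.6700


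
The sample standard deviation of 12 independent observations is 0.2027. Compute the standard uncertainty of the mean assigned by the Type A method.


u_A = s / sqrt(n)
u_A = 0.2027 / sqrt(12)
u_A = 0.2027 / 3.4641016
u_A = 0.0585

0.0585


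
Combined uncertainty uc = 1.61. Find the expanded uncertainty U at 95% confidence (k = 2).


U = k * uc
U = 2 * 1.61
U = 3.2200

3.2200


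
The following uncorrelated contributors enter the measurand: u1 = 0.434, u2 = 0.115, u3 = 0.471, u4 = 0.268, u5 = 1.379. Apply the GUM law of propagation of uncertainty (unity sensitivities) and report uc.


uc = sqrt(0.434^2 + 0.115^2 + 0.471^2 + 0.268^2 + 1.379^2)
uc = sqrt(2.396887)
uc = 1.5482

1.5482


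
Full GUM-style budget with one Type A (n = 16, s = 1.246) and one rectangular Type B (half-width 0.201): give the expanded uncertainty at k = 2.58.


u_A = s / sqrt(n) = 1.246 / sqrt(16) = 0.3115
u_B = half_width / sqrt(3) = 0.201 / sqrt(3) = 0.1160474
uc = sqrt(u_A^2 + u_B^2) = sqrt(0.3115^2 + 0.1160474^2) = 0.33241427
U = k * uc = 2.58 * 0.33241427
U = 0.8576

0.8576


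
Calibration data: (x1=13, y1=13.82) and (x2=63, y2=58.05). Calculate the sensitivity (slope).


slope = (y2 - y1) / (x2 - x1)
= (58.05 - 13.82) / (63 - 13)
= 44.2300 / 50
= 0.8846

0.8846


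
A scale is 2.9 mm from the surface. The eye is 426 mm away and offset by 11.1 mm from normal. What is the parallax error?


error = h * offset / d
= 2.9 * 11.1 / 426
= 0.0756

0.0756


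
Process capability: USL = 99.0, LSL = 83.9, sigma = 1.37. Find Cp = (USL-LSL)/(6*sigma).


Cp = (USL - LSL) / (6 * sigma)
= (99.0 - 83.9) / (6 * 1.37)
= 15.1000 / 8.2200
= 1.8370

1.8370


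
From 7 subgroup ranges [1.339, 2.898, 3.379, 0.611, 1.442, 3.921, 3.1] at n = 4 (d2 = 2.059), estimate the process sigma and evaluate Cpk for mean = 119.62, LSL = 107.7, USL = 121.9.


R_bar = (1.339 + 2.898 + 3.379 + 0.611 + 1.442 + 3.921 + 3.1) / 7 = 2.3842857
sigma = R_bar / d2 = 2.3842857 / 2.059 = 1.1579824
Cp = (USL - LSL)/(6*sigma) = (121.9 - 107.7)/(6*1.1579824) = 2.0438
Cpu = (121.9 - 119.62)/(3*1.1579824) = 0.6563
Cpl = (119.62 - 107.7)/(3*1.1579824) = 3.4313
Cpk = min(Cpu, Cpl) = 0.6563

0.6563


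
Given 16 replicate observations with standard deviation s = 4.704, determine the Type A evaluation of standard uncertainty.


u_A = s / sqrt(n)
u_A = 4.704 / sqrt(16)
u_A = 4.704 / 4
u_A = 1.1760

1.1760


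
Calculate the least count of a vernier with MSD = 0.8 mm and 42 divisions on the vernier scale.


LC = MSD / n_div
= 0.8 / 42
= 0.0190

0.0190


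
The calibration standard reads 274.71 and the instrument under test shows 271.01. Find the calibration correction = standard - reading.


Correction = standard - reading
= 274.71 - 271.01
= 3.7000

3.7000


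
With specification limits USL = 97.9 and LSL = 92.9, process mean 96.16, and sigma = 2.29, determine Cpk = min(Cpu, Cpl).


Cpu = (USL - mean) / (3*sigma) = (97.9 - 96.16) / (3*2.29) = 0.2533
Cpl = (mean - LSL) / (3*sigma) = (96.16 - 92.9) / (3*2.29) = 0.4745
Cpk = min(Cpu, Cpl) = 0.2533

0.2533


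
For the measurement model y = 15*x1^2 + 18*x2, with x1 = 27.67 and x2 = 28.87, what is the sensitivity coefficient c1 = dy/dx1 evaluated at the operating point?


y = 15*x1^2 + 18*x2
dy/dx1 = 2*15*x1
Evaluate at x1 = 27.67: c1 = 30 * 27.67
c1 = 830.1000

830.1000


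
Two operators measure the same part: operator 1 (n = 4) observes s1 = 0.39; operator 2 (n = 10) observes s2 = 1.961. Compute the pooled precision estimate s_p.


s_p = sqrt(((n1-1)*s1^2 + (n2-1)*s2^2) / (n1+n2-2))
numerator = (4-1)*0.39^2 + (10-1)*1.961^2 = 0.4563 + 34.609689 = 35.065989
denominator = 4 + 10 - 2 = 12
s_p^2 = 35.065989 / 12 = 2.9221658
s_p = sqrt(2.9221658) = 1.7094

1.7094


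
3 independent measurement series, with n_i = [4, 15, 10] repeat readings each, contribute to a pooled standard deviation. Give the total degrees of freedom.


nu = sum_i (n_i - 1)
nu = ((4 - 1) + (15 - 1) + (10 - 1))
nu = 3 + 14 + 9
nu = 26

26


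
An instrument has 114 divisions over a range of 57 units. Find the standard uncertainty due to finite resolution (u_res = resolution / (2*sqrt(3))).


resolution = range / divisions
resolution = 57 / 114 = 0.5
u_res = resolution / (2*sqrt(3))
u_res = 0.5 / 3.4641016
u_res = 0.1443

0.1443


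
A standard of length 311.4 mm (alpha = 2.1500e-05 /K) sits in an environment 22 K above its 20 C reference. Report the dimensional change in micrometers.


dL = L * alpha * dT
= 311.4 * 2.1500e-05 * 22
= 0.1472922 mm
dL_um = 0.1472922 * 1000 = 147.2922 um

147.2922


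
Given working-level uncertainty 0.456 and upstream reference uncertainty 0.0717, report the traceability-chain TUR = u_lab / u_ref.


TUR = u_lab / u_ref
= 0.456 / 0.0717
= 6.3598

6.3598


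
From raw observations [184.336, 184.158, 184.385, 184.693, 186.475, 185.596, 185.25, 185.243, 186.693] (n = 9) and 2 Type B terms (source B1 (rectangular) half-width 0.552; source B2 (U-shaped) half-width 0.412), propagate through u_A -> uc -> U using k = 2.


mean = (184.336 + 184.158 + 184.385 + 184.693 + 186.475 + 185.596 + 185.25 + 185.243 + 186.693) / 9 = 185.2032222
s = sqrt(sum((x - mean)^2)/(n-1)) = 0.91986953
u_A = s / sqrt(n) = 0.91986953 / sqrt(9) = 0.30662318
u_B1 = 0.552 / sqrt(3) = 0.31869735
u_B2 = 0.412 / sqrt(2) = 0.29132799
uc = sqrt(0.30662318^2 + 0.31869735^2 + 0.29132799^2) = 0.52958264
U = k * uc = 2 * 0.52958264
U = 1.0592

1.0592


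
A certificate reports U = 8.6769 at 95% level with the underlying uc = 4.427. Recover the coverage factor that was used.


k = U / uc
k = 8.6769 / 4.427
k = 1.96

1.96


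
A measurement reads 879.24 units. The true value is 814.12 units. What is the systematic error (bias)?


Systematic error = measured - true
= 879.24 - 814.12
= 65.1200

65.1200


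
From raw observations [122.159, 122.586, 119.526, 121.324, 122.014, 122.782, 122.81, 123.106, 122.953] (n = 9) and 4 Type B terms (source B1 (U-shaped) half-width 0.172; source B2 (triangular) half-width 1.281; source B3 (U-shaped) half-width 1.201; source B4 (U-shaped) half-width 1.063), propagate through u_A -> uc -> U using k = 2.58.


mean = (122.159 + 122.586 + 119.526 + 121.324 + 122.014 + 122.782 + 122.81 + 123.106 + 122.953) / 9 = 122.14
s = sqrt(sum((x - mean)^2)/(n-1)) = 1.1274525
u_A = s / sqrt(n) = 1.1274525 / sqrt(9) = 0.3758175
u_B1 = 0.172 / sqrt(2) = 0.12162237
u_B2 = 1.281 / sqrt(6) = 0.52296606
u_B3 = 1.201 / sqrt(2) = 0.84923524
u_B4 = 1.063 / sqrt(2) = 0.75165451
uc = sqrt(0.3758175^2 + 0.12162237^2 + 0.52296606^2 + 0.84923524^2 + 0.75165451^2) = 1.3098509
U = k * uc = 2.58 * 1.3098509
U = 3.3794

3.3794


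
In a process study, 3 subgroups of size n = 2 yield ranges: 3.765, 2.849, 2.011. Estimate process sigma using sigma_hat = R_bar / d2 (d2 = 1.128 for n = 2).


R_bar = (3.765 + 2.849 + 2.011) / 3
R_bar = 8.625 / 3 = 2.875
sigma_hat = R_bar / d2 = 2.875 / 1.128 = 2.5488

2.5488


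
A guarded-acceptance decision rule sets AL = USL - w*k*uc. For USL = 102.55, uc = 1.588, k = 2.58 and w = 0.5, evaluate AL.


U = k * uc = 2.58 * 1.588 = 4.09704
guard band g = w * U = 0.5 * 4.09704 = 2.04852
AL = USL - g = 102.55 - 2.04852
AL = 100.5015

100.5015


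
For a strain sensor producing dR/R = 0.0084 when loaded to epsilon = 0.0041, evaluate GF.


GF = (dR/R) / epsilon
= 0.0084 / 0.0041
= 2.0488

2.0488


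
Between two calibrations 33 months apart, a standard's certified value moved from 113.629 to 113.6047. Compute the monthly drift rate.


rate = (v2 - v1) / months
= (113.6047 - 113.629) / 33
= -0.0243 / 33
= -7.3636e-04

-7.3636e-04


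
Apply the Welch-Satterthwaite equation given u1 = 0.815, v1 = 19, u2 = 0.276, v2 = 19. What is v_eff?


uc = sqrt(u1^2 + u2^2) = sqrt(0.815^2 + 0.276^2) = 0.86046557
v_eff = uc^4 / (u1^4/v1 + u2^4/v2)
= 0.86046557^4 / (0.815^4/19 + 0.276^4/19)
= 0.54819364 / 0.023526191
v_eff = 23.3014

23.3014


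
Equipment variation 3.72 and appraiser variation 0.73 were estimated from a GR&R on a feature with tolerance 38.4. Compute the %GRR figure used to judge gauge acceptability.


GRR = sqrt(EV^2 + AV^2) = sqrt(3.72^2 + 0.73^2) = 3.7909497
%GRR = GRR / tol * 100 = 3.7909497 / 38.4 * 100
%GRR = 9.8723

9.8723


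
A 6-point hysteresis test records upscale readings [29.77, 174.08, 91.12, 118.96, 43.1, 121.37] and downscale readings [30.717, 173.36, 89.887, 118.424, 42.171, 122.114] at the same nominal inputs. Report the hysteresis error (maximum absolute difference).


|29.77 - 30.717| = 0.9470
|174.08 - 173.36| = 0.7200
|91.12 - 89.887| = 1.2330
|118.96 - 118.424| = 0.5360
|43.1 - 42.171| = 0.9290
|121.37 - 122.114| = 0.7440
hysteresis = max(diffs) = 1.2330

1.2330


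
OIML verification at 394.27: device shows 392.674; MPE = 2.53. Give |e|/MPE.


e = indication - reference = 392.674 - 394.27 = -1.5960
|e| = 1.5960
ratio = |e| / MPE = 1.5960 / 2.53
ratio = 0.6308

0.6308


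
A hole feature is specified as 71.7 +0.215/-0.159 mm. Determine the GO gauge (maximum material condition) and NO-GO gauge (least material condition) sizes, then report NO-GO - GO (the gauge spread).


GO = nominal - lower_tol (smallest hole = maximum material condition)
GO = 71.7 - 0.159 = 71.541
NO-GO = nominal + upper_tol (largest hole = least material condition)
NO-GO = 71.7 + 0.215 = 71.915
spread = NO-GO - GO = 71.915 - 71.541 = 0.3740

0.3740


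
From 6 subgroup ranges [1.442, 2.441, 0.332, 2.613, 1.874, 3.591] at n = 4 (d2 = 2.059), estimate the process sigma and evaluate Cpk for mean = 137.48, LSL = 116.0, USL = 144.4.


R_bar = (1.442 + 2.441 + 0.332 + 2.613 + 1.874 + 3.591) / 6 = 2.0488333
sigma = R_bar / d2 = 2.0488333 / 2.059 = 0.99506231
Cp = (USL - LSL)/(6*sigma) = (144.4 - 116.0)/(6*0.99506231) = 4.7568
Cpu = (144.4 - 137.48)/(3*0.99506231) = 2.3181
Cpl = (137.48 - 116.0)/(3*0.99506231) = 7.1955
Cpk = min(Cpu, Cpl) = 2.3181

2.3181


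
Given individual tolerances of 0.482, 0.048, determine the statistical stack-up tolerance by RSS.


RSS = sqrt(0.482^2 + 0.048^2)
= sqrt(0.234628)
= 0.4844

0.4844


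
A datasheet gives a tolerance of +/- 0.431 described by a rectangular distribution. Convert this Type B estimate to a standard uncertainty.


u_B = half_width / sqrt(3)
u_B = 0.431 / 1.7320508
u_B = 0.2488

0.2488


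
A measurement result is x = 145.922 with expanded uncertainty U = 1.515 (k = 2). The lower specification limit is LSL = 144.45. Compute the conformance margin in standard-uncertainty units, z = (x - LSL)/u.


u = U / k = 1.515 / 2 = 0.7575
margin = |LSL - x| = |144.45 - 145.922| = 1.472
z = margin / u = 1.472 / 0.7575
z = 1.9432

1.9432


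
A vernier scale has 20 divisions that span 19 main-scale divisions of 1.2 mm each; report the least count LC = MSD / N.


LC = MSD / n_div
= 1.2 / 20
= 0.0600

0.0600


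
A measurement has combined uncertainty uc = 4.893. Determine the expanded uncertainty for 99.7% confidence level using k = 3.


U = k * uc
U = 3 * 4.893
U = 14.6790

14.6790


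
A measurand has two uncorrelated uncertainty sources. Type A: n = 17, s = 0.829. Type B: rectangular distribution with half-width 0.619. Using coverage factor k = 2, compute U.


u_A = s / sqrt(n) = 0.829 / sqrt(17) = 0.20106203
u_B = half_width / sqrt(3) = 0.619 / sqrt(3) = 0.35737982
uc = sqrt(u_A^2 + u_B^2) = sqrt(0.20106203^2 + 0.35737982^2) = 0.41005643
U = k * uc = 2 * 0.41005643
U = 0.8201

0.8201


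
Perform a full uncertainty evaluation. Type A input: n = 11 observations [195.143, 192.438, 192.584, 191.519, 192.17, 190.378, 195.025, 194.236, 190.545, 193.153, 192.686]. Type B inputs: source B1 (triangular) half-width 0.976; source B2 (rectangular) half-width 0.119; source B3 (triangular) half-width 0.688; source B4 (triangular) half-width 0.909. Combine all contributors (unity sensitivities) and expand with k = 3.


mean = (195.143 + 192.438 + 192.584 + 191.519 + 192.17 + 190.378 + 195.025 + 194.236 + 190.545 + 193.153 + 192.686) / 11 = 192.7160909
s = sqrt(sum((x - mean)^2)/(n-1)) = 1.6040323
u_A = s / sqrt(n) = 1.6040323 / sqrt(11) = 0.48363394
u_B1 = 0.976 / sqrt(6) = 0.39845033
u_B2 = 0.119 / sqrt(3) = 0.068704682
u_B3 = 0.688 / sqrt(6) = 0.28087482
u_B4 = 0.909 / sqrt(6) = 0.3710977
uc = sqrt(0.48363394^2 + 0.39845033^2 + 0.068704682^2 + 0.28087482^2 + 0.3710977^2) = 0.78357447
U = k * uc = 3 * 0.78357447
U = 2.3507

2.3507


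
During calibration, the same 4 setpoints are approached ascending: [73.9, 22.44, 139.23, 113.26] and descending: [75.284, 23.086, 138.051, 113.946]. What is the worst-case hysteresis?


|73.9 - 75.284| = 1.3840
|22.44 - 23.086| = 0.6460
|139.23 - 138.051| = 1.1790
|113.26 - 113.946| = 0.6860
hysteresis = max(diffs) = 1.3840

1.3840


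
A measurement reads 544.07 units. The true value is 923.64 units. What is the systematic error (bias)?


Systematic error = measured - true
= 544.07 - 923.64
= -379.5700

-379.5700


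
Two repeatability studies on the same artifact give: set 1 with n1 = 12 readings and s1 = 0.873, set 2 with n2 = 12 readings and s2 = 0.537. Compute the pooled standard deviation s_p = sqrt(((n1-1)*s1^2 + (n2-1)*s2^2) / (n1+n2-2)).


s_p = sqrt(((n1-1)*s1^2 + (n2-1)*s2^2) / (n1+n2-2))
numerator = (12-1)*0.873^2 + (12-1)*0.537^2 = 8.383419 + 3.172059 = 11.555478
denominator = 12 + 12 - 2 = 22
s_p^2 = 11.555478 / 22 = 0.525249
s_p = sqrt(0.525249) = 0.7247

0.7247


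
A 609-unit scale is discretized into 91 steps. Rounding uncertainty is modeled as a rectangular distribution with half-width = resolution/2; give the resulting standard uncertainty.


resolution = range / divisions
resolution = 609 / 91 = 6.6923077
u_res = resolution / (2*sqrt(3))
u_res = 6.6923077 / 3.4641016
u_res = 1.9319

1.9319


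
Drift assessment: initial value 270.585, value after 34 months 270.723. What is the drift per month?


rate = (v2 - v1) / months
= (270.723 - 270.585) / 34
= 0.1380 / 34
= 0.0041

0.0041


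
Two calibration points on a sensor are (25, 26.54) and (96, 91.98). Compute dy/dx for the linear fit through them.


slope = (y2 - y1) / (x2 - x1)
= (91.98 - 26.54) / (96 - 25)
= 65.4400 / 71
= 0.9217

0.9217


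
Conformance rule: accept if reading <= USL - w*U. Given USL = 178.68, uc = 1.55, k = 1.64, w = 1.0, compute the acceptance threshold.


U = k * uc = 1.64 * 1.55 = 2.542
guard band g = w * U = 1.0 * 2.542 = 2.542
AL = USL - g = 178.68 - 2.542
AL = 176.1380

176.1380


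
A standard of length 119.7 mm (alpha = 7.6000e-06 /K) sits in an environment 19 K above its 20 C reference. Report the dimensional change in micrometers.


dL = L * alpha * dT
= 119.7 * 7.6000e-06 * 19
= 0.0172847 mm
dL_um = 0.0172847 * 1000 = 17.2847 um

17.2847


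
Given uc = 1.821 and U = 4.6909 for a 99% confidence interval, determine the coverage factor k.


k = U / uc
k = 4.6909 / 1.821
k = 2.576

2.576


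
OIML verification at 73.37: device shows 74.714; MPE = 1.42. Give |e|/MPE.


e = indication - reference = 74.714 - 73.37 = 1.3440
|e| = 1.3440
ratio = |e| / MPE = 1.3440 / 1.42
ratio = 0.9465

0.9465


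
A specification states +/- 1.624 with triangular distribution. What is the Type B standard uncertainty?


u_B = half_width / sqrt(6)
u_B = 1.624 / 2.4494897
u_B = 0.6630

0.6630


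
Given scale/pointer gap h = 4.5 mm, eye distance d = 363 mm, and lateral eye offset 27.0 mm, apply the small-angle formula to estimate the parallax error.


error = h * offset / d
= 4.5 * 27.0 / 363
= 0.3347

0.3347


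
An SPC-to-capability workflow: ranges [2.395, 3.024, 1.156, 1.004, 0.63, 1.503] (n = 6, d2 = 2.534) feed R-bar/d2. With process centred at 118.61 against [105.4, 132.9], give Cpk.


R_bar = (2.395 + 3.024 + 1.156 + 1.004 + 0.63 + 1.503) / 6 = 1.6186667
sigma = R_bar / d2 = 1.6186667 / 2.534 = 0.63877928
Cp = (USL - LSL)/(6*sigma) = (132.9 - 105.4)/(6*0.63877928) = 7.1751
Cpu = (132.9 - 118.61)/(3*0.63877928) = 7.4569
Cpl = (118.61 - 105.4)/(3*0.63877928) = 6.8934
Cpk = min(Cpu, Cpl) = 6.8934

6.8934


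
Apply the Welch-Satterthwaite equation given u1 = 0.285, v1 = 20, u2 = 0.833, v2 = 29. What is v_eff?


uc = sqrt(u1^2 + u2^2) = sqrt(0.285^2 + 0.833^2) = 0.88040559
v_eff = uc^4 / (u1^4/v1 + u2^4/v2)
= 0.88040559^4 / (0.285^4/20 + 0.833^4/29)
= 0.60080172 / 0.016932701
v_eff = 35.4817

35.4817


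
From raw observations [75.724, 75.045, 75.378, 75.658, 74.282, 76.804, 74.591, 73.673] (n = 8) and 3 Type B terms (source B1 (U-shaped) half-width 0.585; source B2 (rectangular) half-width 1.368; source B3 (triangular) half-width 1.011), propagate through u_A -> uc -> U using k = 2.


mean = (75.724 + 75.045 + 75.378 + 75.658 + 74.282 + 76.804 + 74.591 + 73.673) / 8 = 75.144375
s = sqrt(sum((x - mean)^2)/(n-1)) = 0.97346552
u_A = s / sqrt(n) = 0.97346552 / sqrt(8) = 0.34417204
u_B1 = 0.585 / sqrt(2) = 0.41365747
u_B2 = 1.368 / sqrt(3) = 0.78981517
u_B3 = 1.011 / sqrt(6) = 0.41273902
uc = sqrt(0.34417204^2 + 0.41365747^2 + 0.78981517^2 + 0.41273902^2) = 1.0410228
U = k * uc = 2 * 1.0410228
U = 2.0820

2.0820


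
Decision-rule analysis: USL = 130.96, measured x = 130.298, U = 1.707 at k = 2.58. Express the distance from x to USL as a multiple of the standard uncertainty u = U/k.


u = U / k = 1.707 / 2.58 = 0.66162791
margin = |USL - x| = |130.96 - 130.298| = 0.662
z = margin / u = 0.662 / 0.66162791
z = 1.0006

1.0006


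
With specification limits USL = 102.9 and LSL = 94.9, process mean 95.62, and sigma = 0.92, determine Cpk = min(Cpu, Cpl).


Cpu = (USL - mean) / (3*sigma) = (102.9 - 95.62) / (3*0.92) = 2.6377
Cpl = (mean - LSL) / (3*sigma) = (95.62 - 94.9) / (3*0.92) = 0.2609
Cpk = min(Cpu, Cpl) = 0.2609

0.2609


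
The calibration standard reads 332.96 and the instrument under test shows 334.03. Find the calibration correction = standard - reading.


Correction = standard - reading
= 332.96 - 334.03
= -1.0700

-1.0700
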